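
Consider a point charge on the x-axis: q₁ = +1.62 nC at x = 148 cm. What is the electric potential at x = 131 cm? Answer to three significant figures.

85.7 V

Electric potential is a scalar, so the contributions from each charge add algebraically: V = Σ kqᵢ/rᵢ.
V = k[(1.62×10⁻⁹)/(0.170)] = 85.7 V.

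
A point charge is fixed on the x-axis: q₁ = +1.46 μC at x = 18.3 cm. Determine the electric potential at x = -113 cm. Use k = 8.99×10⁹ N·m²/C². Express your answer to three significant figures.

1.00×10⁴ V

Electric potential is a scalar, so the contributions from each charge add algebraically: V = Σ kqᵢ/rᵢ.
V = k[(1.46×10⁻⁶)/(1.31)] = 1.00×10⁴ V.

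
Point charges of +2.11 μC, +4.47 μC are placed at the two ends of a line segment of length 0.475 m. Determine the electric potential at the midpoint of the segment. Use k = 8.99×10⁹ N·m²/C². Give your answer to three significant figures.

Electric potential is a scalar, so the contributions from each charge add algebraically: V = Σ kqᵢ/rᵢ.
Each charge is 0.237 m from the midpoint.
V = k[(2.11×10⁻⁶)/(0.237) + (4.47×10⁻⁶)/(0.237)] = 2.49×10⁵ V.

2.49×10⁵ V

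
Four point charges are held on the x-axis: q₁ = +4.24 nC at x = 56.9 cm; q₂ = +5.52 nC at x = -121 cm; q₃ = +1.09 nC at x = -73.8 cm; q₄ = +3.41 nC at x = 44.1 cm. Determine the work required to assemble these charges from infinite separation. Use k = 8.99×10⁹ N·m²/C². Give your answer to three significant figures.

1.41×10⁻⁶ J

The work to assemble the configuration equals its total potential energy, U = Σ kqᵢqⱼ/rᵢⱼ over all pairs.
Pair separations: r₁₂ = 1.78 m, r₁₃ = 1.31 m, r₁₄ = 0.128 m, r₂₃ = 0.472 m, r₂₄ = 1.65 m, r₃₄ = 1.18 m.
Summing all 6 pair terms gives U = 1.41×10⁻⁶ J.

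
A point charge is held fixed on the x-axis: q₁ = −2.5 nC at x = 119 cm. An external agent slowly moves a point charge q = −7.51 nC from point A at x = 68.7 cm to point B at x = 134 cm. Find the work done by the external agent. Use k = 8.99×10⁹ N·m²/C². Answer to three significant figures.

7.90×10⁻⁷ J

For quasistatic motion the external work equals the change in potential energy: W_ext = qΔV = q(V_B − V_A).
At A: distance to the source charge is 0.503 m; V_A = kq₁/r = -44.7 V.
At B: distance to the source charge is 0.150 m; V_B = kq₁/r = -150 V.
ΔV = V_B − V_A = -105 V.
W_ext = qΔV = (-7.51×10⁻⁹ C)(-105 V) = 7.90×10⁻⁷ J.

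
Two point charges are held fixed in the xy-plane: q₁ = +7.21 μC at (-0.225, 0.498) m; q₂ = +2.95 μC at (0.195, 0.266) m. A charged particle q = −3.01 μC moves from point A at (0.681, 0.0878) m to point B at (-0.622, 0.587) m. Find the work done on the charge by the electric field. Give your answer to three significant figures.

The work done by the electric force is W_field = −ΔU = −q(V_B − V_A) = q(V_A − V_B).
At A: distances to the source charges are 0.995 m, 0.518 m; V_A = Σ kqᵢ/rᵢ = 1.16×10⁵ V.
At B: distances to the source charges are 0.407 m, 0.878 m; V_B = Σ kqᵢ/rᵢ = 1.90×10⁵ V.
ΔV = V_B − V_A = 7.31×10⁴ V.
W_field = −qΔV = −(-3.01×10⁻⁶ C)(7.31×10⁴ V) = 0.220 J.

0.220 J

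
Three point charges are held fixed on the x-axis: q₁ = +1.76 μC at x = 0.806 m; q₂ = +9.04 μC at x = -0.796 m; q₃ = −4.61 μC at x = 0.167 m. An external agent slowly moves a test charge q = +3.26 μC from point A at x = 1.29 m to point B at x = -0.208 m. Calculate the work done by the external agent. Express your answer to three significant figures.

For quasistatic motion the external work equals the change in potential energy: W_ext = qΔV = q(V_B − V_A).
At A: distances to the source charges are 0.484 m, 2.09 m, 1.12 m; V_A = Σ kqᵢ/rᵢ = 3.47×10⁴ V.
At B: distances to the source charges are 1.01 m, 0.588 m, 0.375 m; V_B = Σ kqᵢ/rᵢ = 4.33×10⁴ V.
ΔV = V_B − V_A = 8550 V.
W_ext = qΔV = (3.26×10⁻⁶ C)(8550 V) = 0.0279 J.

0.0279 J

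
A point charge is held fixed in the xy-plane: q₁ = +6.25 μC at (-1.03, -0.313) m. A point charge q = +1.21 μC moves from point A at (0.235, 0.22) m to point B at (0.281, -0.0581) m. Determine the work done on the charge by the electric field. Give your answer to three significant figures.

The work done by the electric force is W_field = −ΔU = −q(V_B − V_A) = q(V_A − V_B).
At A: distance to the source charge is 1.37 m; V_A = kq₁/r = 4.09×10⁴ V.
At B: distance to the source charge is 1.34 m; V_B = kq₁/r = 4.21×10⁴ V.
ΔV = V_B − V_A = 1140 V.
W_field = −qΔV = −(1.21×10⁻⁶ C)(1140 V) = -1.38×10⁻³ J.

-1.38×10⁻³ J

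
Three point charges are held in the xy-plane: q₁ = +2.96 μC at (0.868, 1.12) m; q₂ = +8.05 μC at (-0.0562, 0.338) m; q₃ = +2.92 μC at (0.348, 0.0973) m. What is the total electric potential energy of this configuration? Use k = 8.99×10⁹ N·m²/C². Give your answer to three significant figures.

0.694 J

The assembly work is the sum of pairwise potential energies, U = Σ_{i<j} kqᵢqⱼ/rᵢⱼ.
Pair separations: r₁₂ = 1.21 m, r₁₃ = 1.15 m, r₂₃ = 0.470 m.
U = (0.177) + (0.0677) + (0.449) = 0.694 J.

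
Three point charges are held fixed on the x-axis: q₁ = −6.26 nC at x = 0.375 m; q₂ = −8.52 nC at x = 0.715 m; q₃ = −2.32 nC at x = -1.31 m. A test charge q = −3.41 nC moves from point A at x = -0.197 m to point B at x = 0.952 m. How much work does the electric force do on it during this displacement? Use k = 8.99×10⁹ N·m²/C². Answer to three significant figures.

The work done by the electric force is W_field = −ΔU = −q(V_B − V_A) = q(V_A − V_B).
At A: distances to the source charges are 0.572 m, 0.912 m, 1.11 m; V_A = Σ kqᵢ/rᵢ = -201 V.
At B: distances to the source charges are 0.577 m, 0.237 m, 2.26 m; V_B = Σ kqᵢ/rᵢ = -430 V.
ΔV = V_B − V_A = -229 V.
W_field = −qΔV = −(-3.41×10⁻⁹ C)(-229 V) = -7.80×10⁻⁷ J.

-7.80×10⁻⁷ J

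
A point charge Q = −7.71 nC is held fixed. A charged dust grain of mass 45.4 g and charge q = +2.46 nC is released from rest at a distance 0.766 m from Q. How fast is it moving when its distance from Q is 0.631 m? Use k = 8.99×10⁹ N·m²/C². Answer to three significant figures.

Only the electrostatic force acts, so mechanical energy is conserved: ½mv² = U₁ − U₂ = kQq(1/r₁ − 1/r₂).
U₁ − U₂ = (8.99×10⁹ N·m²/C²)(-7.71×10⁻⁹ C)(2.46×10⁻⁹ C)(1/0.766 − 1/0.631) = 4.76×10⁻⁸ J.
v = √(2·4.76×10⁻⁸/0.0454) = 1.45×10⁻³ m/s.

1.45×10⁻³ m/s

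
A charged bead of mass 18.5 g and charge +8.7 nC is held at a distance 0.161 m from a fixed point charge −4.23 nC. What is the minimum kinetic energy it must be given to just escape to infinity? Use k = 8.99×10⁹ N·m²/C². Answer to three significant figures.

2.05×10⁻⁶ J

To just escape, total mechanical energy must reach zero at infinity: ½mv²_min + U = 0, so ½mv²_min = −U = |kQq|/r.
|U| = |kQq|/r = (8.99×10⁹ N·m²/C²)(4.23×10⁻⁹)(8.70×10⁻⁹)/(0.161) = 2.05×10⁻⁶ J.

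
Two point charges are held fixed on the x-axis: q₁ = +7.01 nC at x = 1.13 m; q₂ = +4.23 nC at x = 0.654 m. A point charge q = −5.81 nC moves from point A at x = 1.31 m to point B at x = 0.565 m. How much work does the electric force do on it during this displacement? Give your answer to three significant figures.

7.60×10⁻⁷ J

The work done by the electric force is W_field = −ΔU = −q(V_B − V_A) = q(V_A − V_B).
At A: distances to the source charges are 0.180 m, 0.656 m; V_A = Σ kqᵢ/rᵢ = 408 V.
At B: distances to the source charges are 0.565 m, 0.0890 m; V_B = Σ kqᵢ/rᵢ = 539 V.
ΔV = V_B − V_A = 131 V.
W_field = −qΔV = −(-5.81×10⁻⁹ C)(131 V) = 7.60×10⁻⁷ J.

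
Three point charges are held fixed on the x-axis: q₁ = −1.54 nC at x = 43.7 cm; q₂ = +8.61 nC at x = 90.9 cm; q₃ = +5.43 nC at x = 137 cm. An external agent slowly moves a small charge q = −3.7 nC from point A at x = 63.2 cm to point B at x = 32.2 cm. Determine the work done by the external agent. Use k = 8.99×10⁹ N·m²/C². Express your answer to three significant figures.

8.01×10⁻⁷ J

For quasistatic motion the external work equals the change in potential energy: W_ext = qΔV = q(V_B − V_A).
At A: distances to the source charges are 0.195 m, 0.277 m, 0.738 m; V_A = Σ kqᵢ/rᵢ = 275 V.
At B: distances to the source charges are 0.115 m, 0.587 m, 1.05 m; V_B = Σ kqᵢ/rᵢ = 58.1 V.
ΔV = V_B − V_A = -217 V.
W_ext = qΔV = (-3.70×10⁻⁹ C)(-217 V) = 8.01×10⁻⁷ J.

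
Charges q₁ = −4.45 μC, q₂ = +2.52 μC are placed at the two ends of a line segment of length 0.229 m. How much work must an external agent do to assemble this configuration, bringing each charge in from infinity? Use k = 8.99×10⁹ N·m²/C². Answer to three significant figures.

-0.440 J

The work to assemble the configuration equals its total potential energy, U = Σ kqᵢqⱼ/rᵢⱼ over all pairs.
The separation is r = 0.229 m.
U = (-0.440) = -0.440 J.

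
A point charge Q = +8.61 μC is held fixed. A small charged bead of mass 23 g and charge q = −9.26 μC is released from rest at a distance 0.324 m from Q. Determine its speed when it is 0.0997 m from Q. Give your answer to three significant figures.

20.8 m/s

Only the electrostatic force acts, so mechanical energy is conserved: ½mv² = U₁ − U₂ = kQq(1/r₁ − 1/r₂).
U₁ − U₂ = (8.99×10⁹ N·m²/C²)(8.61×10⁻⁶ C)(-9.26×10⁻⁶ C)(1/0.324 − 1/0.0997) = 4.98 J.
v = √(2·4.98/0.0230) = 20.8 m/s.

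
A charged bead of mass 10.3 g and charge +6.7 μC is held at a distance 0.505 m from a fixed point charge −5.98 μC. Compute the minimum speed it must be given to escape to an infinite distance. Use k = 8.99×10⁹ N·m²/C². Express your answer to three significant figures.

To just escape, total mechanical energy must reach zero at infinity: ½mv²_min + U = 0, so ½mv²_min = −U = |kQq|/r.
|U| = |kQq|/r = (8.99×10⁹ N·m²/C²)(5.98×10⁻⁶)(6.70×10⁻⁶)/(0.505) = 0.713 J.
v_min = √(2|U|/m) = √(2·0.713/0.0103) = 11.8 m/s.

11.8 m/s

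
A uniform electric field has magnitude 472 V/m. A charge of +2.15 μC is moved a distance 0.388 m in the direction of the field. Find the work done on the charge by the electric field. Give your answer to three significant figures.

3.94×10⁻⁴ J

The potential change for a displacement 0.388 m in the direction of the field is ΔV = −Ed = -183 V.
W_field = −qΔV = 3.94×10⁻⁴ J.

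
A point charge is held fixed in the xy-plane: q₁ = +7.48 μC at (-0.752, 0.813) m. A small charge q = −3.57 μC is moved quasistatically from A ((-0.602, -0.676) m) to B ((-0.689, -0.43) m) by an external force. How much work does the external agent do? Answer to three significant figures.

-0.0325 J

For quasistatic motion the external work equals the change in potential energy: W_ext = qΔV = q(V_B − V_A).
At A: distance to the source charge is 1.50 m; V_A = kq₁/r = 4.49×10⁴ V.
At B: distance to the source charge is 1.24 m; V_B = kq₁/r = 5.40×10⁴ V.
ΔV = V_B − V_A = 9100 V.
W_ext = qΔV = (-3.57×10⁻⁶ C)(9100 V) = -0.0325 J.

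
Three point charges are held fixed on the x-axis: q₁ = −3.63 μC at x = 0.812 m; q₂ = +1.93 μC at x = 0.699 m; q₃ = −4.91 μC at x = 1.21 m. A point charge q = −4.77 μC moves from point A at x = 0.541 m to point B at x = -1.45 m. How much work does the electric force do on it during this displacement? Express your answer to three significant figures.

The work done by the electric force is W_field = −ΔU = −q(V_B − V_A) = q(V_A − V_B).
At A: distances to the source charges are 0.271 m, 0.158 m, 0.669 m; V_A = Σ kqᵢ/rᵢ = -7.66×10⁴ V.
At B: distances to the source charges are 2.26 m, 2.15 m, 2.66 m; V_B = Σ kqᵢ/rᵢ = -2.29×10⁴ V.
ΔV = V_B − V_A = 5.36×10⁴ V.
W_field = −qΔV = −(-4.77×10⁻⁶ C)(5.36×10⁴ V) = 0.256 J.

0.256 J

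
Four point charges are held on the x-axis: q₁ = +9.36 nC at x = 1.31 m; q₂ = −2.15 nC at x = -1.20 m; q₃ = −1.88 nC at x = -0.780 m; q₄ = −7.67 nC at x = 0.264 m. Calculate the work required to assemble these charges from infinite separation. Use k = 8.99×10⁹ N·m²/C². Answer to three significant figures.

-4.53×10⁻⁷ J

The assembly work is the sum of pairwise potential energies, U = Σ_{i<j} kqᵢqⱼ/rᵢⱼ.
Pair separations: r₁₂ = 2.51 m, r₁₃ = 2.09 m, r₁₄ = 1.05 m, r₂₃ = 0.420 m, r₂₄ = 1.46 m, r₃₄ = 1.04 m.
Summing all 6 pair terms gives U = -4.53×10⁻⁷ J.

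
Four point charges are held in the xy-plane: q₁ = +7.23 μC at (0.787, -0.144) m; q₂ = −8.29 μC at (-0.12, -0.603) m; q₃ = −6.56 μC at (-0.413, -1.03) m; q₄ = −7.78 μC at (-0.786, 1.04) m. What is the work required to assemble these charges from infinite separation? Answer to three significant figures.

0.417 J

The work to assemble the configuration equals its total potential energy, U = Σ kqᵢqⱼ/rᵢⱼ over all pairs.
Pair separations: r₁₂ = 1.02 m, r₁₃ = 1.49 m, r₁₄ = 1.97 m, r₂₃ = 0.518 m, r₂₄ = 1.77 m, r₃₄ = 2.10 m.
Summing all 6 pair terms gives U = 0.417 J.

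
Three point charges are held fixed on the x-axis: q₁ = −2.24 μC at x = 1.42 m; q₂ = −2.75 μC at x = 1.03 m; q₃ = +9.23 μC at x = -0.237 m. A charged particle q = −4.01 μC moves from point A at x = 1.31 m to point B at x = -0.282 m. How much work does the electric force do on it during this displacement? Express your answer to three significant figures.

8.14 J

The work done by the electric force is W_field = −ΔU = −q(V_B − V_A) = q(V_A − V_B).
At A: distances to the source charges are 0.110 m, 0.280 m, 1.55 m; V_A = Σ kqᵢ/rᵢ = -2.18×10⁵ V.
At B: distances to the source charges are 1.70 m, 1.31 m, 0.0450 m; V_B = Σ kqᵢ/rᵢ = 1.81×10⁶ V.
ΔV = V_B − V_A = 2.03×10⁶ V.
W_field = −qΔV = −(-4.01×10⁻⁶ C)(2.03×10⁶ V) = 8.14 J.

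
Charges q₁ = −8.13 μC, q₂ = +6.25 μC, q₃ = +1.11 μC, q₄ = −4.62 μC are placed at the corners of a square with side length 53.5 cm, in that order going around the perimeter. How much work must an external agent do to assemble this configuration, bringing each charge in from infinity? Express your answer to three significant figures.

-0.643 J

The work to assemble the configuration equals its total potential energy, U = Σ kqᵢqⱼ/rᵢⱼ over all pairs.
The four side pairs have separation 0.535 m and the two diagonal pairs 0.757 m.
Summing all 6 pair terms gives U = -0.643 J.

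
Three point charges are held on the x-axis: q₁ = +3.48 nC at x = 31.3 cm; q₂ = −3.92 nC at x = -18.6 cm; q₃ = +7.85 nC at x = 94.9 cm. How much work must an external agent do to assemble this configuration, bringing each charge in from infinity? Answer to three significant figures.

The work to assemble the configuration equals its total potential energy, U = Σ kqᵢqⱼ/rᵢⱼ over all pairs.
Pair separations: r₁₂ = 0.499 m, r₁₃ = 0.636 m, r₂₃ = 1.14 m.
U = (-2.46×10⁻⁷) + (3.86×10⁻⁷) + (-2.44×10⁻⁷) = -1.03×10⁻⁷ J.

-1.03×10⁻⁷ J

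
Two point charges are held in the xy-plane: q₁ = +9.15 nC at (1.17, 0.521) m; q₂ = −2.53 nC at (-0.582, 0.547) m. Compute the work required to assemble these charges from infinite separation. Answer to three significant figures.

The work to assemble the configuration equals its total potential energy, U = Σ kqᵢqⱼ/rᵢⱼ over all pairs.
Pair separations: r₁₂ = 1.75 m.
U = (-1.19×10⁻⁷) = -1.19×10⁻⁷ J.

-1.19×10⁻⁷ J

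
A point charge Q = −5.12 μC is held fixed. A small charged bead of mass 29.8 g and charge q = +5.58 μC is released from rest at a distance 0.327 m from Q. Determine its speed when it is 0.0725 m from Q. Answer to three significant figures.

13.6 m/s

Only the electrostatic force acts, so mechanical energy is conserved: ½mv² = U₁ − U₂ = kQq(1/r₁ − 1/r₂).
U₁ − U₂ = (8.99×10⁹ N·m²/C²)(-5.12×10⁻⁶ C)(5.58×10⁻⁶ C)(1/0.327 − 1/0.0725) = 2.76 J.
v = √(2·2.76/0.0298) = 13.6 m/s.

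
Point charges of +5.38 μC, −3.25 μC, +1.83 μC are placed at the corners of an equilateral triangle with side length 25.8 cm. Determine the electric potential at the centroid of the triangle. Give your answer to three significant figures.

2.39×10⁵ V

Electric potential is a scalar, so the contributions from each charge add algebraically: V = Σ kqᵢ/rᵢ.
The distance from each vertex to the centroid is a/√3 = 0.149 m.
V = k[(5.38×10⁻⁶)/(0.149) + (-3.25×10⁻⁶)/(0.149) + (1.83×10⁻⁶)/(0.149)] = 2.39×10⁵ V.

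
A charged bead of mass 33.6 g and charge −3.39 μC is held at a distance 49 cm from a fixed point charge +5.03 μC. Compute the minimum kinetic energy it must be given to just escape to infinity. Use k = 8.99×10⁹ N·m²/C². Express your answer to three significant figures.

To just escape, total mechanical energy must reach zero at infinity: ½mv²_min + U = 0, so ½mv²_min = −U = |kQq|/r.
|U| = |kQq|/r = (8.99×10⁹ N·m²/C²)(5.03×10⁻⁶)(3.39×10⁻⁶)/(0.490) = 0.313 J.

0.313 J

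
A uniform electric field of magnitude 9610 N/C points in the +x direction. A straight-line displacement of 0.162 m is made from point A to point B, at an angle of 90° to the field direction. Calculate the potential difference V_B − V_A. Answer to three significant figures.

0 V

Only the component of displacement along E changes the potential: ΔV = −E·d·cosθ.
ΔV = −(9610 V/m)(0.162 m)cos90° = 0 V.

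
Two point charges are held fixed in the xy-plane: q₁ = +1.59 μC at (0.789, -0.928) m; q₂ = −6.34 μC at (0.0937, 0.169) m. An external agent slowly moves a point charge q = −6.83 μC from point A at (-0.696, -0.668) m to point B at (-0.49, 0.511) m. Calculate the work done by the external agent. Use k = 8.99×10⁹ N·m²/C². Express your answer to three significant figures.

0.251 J

For quasistatic motion the external work equals the change in potential energy: W_ext = qΔV = q(V_B − V_A).
At A: distances to the source charges are 1.51 m, 1.15 m; V_A = Σ kqᵢ/rᵢ = -4.00×10⁴ V.
At B: distances to the source charges are 1.93 m, 0.677 m; V_B = Σ kqᵢ/rᵢ = -7.68×10⁴ V.
ΔV = V_B − V_A = -3.68×10⁴ V.
W_ext = qΔV = (-6.83×10⁻⁶ C)(-3.68×10⁴ V) = 0.251 J.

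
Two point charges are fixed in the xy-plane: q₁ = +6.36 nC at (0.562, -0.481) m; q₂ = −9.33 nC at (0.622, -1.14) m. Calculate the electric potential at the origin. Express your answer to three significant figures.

12.7 V

Electric potential is a scalar, so the contributions from each charge add algebraically: V = Σ kqᵢ/rᵢ.
Distances from the field point to each charge: r₁ = 0.740 m, r₂ = 1.30 m.
V = k[(6.36×10⁻⁹)/(0.740) + (-9.33×10⁻⁹)/(1.30)] = 12.7 V.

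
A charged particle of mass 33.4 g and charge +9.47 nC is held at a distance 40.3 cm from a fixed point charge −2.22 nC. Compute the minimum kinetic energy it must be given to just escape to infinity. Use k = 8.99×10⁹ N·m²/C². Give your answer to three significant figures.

4.69×10⁻⁷ J

To just escape, total mechanical energy must reach zero at infinity: ½mv²_min + U = 0, so ½mv²_min = −U = |kQq|/r.
|U| = |kQq|/r = (8.99×10⁹ N·m²/C²)(2.22×10⁻⁹)(9.47×10⁻⁹)/(0.403) = 4.69×10⁻⁷ J.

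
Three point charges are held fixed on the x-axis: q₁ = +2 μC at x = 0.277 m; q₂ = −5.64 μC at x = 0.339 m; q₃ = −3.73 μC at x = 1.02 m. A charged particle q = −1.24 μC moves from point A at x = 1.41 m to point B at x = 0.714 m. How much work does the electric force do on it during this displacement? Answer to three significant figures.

The work done by the electric force is W_field = −ΔU = −q(V_B − V_A) = q(V_A − V_B).
At A: distances to the source charges are 1.13 m, 1.07 m, 0.390 m; V_A = Σ kqᵢ/rᵢ = -1.17×10⁵ V.
At B: distances to the source charges are 0.437 m, 0.375 m, 0.306 m; V_B = Σ kqᵢ/rᵢ = -2.04×10⁵ V.
ΔV = V_B − V_A = -8.62×10⁴ V.
W_field = −qΔV = −(-1.24×10⁻⁶ C)(-8.62×10⁴ V) = -0.107 J.

-0.107 J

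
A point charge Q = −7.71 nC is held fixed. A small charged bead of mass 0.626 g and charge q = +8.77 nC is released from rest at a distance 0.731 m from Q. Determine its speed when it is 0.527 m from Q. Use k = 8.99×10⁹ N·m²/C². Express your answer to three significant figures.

0.0321 m/s

Only the electrostatic force acts, so mechanical energy is conserved: ½mv² = U₁ − U₂ = kQq(1/r₁ − 1/r₂).
U₁ − U₂ = (8.99×10⁹ N·m²/C²)(-7.71×10⁻⁹ C)(8.77×10⁻⁹ C)(1/0.731 − 1/0.527) = 3.22×10⁻⁷ J.
v = √(2·3.22×10⁻⁷/6.26×10⁻⁴) = 0.0321 m/s.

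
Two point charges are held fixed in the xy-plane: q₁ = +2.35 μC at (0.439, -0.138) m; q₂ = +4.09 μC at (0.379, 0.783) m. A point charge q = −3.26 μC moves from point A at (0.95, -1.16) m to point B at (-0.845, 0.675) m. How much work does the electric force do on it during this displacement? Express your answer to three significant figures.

The work done by the electric force is W_field = −ΔU = −q(V_B − V_A) = q(V_A − V_B).
At A: distances to the source charges are 1.14 m, 2.03 m; V_A = Σ kqᵢ/rᵢ = 3.66×10⁴ V.
At B: distances to the source charges are 1.52 m, 1.23 m; V_B = Σ kqᵢ/rᵢ = 4.38×10⁴ V.
ΔV = V_B − V_A = 7180 V.
W_field = −qΔV = −(-3.26×10⁻⁶ C)(7180 V) = 0.0234 J.

0.0234 J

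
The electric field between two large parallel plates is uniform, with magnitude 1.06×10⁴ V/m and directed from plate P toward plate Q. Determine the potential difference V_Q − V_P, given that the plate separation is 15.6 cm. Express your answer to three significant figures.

In a uniform field, potential decreases in the direction of E: ΔV = −E·d for a displacement d parallel to E.
Going from P to Q is a displacement of 15.6 cm along the field, so V_Q − V_P = −Ed = -1650 V.

-1650 V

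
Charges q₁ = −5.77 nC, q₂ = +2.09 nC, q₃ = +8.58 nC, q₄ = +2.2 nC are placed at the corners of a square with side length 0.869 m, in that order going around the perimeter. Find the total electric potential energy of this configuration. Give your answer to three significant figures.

The work to assemble the configuration equals its total potential energy, U = Σ kqᵢqⱼ/rᵢⱼ over all pairs.
The four side pairs have separation 0.869 m and the two diagonal pairs 1.23 m.
Summing all 6 pair terms gives U = -2.04×10⁻⁷ J.

-2.04×10⁻⁷ J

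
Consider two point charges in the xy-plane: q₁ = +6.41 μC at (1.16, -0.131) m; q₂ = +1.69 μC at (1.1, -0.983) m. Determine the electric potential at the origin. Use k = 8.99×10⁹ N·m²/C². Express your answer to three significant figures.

Electric potential is a scalar, so the contributions from each charge add algebraically: V = Σ kqᵢ/rᵢ.
Distances from the field point to each charge: r₁ = 1.17 m, r₂ = 1.48 m.
V = k[(6.41×10⁻⁶)/(1.17) + (1.69×10⁻⁶)/(1.48)] = 5.97×10⁴ V.

5.97×10⁴ V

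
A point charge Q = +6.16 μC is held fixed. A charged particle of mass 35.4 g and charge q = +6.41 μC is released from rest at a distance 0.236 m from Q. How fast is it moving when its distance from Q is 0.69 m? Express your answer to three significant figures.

7.48 m/s

Only the electrostatic force acts, so mechanical energy is conserved: ½mv² = U₁ − U₂ = kQq(1/r₁ − 1/r₂).
U₁ − U₂ = (8.99×10⁹ N·m²/C²)(6.16×10⁻⁶ C)(6.41×10⁻⁶ C)(1/0.236 − 1/0.690) = 0.990 J.
v = √(2·0.990/0.0354) = 7.48 m/s.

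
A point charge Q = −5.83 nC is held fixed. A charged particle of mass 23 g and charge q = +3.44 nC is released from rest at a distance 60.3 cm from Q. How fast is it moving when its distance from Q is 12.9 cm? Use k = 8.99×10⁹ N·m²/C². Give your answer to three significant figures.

9.77×10⁻³ m/s

Only the electrostatic force acts, so mechanical energy is conserved: ½mv² = U₁ − U₂ = kQq(1/r₁ − 1/r₂).
U₁ − U₂ = (8.99×10⁹ N·m²/C²)(-5.83×10⁻⁹ C)(3.44×10⁻⁹ C)(1/0.603 − 1/0.129) = 1.10×10⁻⁶ J.
v = √(2·1.10×10⁻⁶/0.0230) = 9.77×10⁻³ m/s.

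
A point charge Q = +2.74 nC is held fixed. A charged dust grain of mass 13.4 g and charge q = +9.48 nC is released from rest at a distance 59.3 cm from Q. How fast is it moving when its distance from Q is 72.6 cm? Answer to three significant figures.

3.28×10⁻³ m/s

Only the electrostatic force acts, so mechanical energy is conserved: ½mv² = U₁ − U₂ = kQq(1/r₁ − 1/r₂).
U₁ − U₂ = (8.99×10⁹ N·m²/C²)(2.74×10⁻⁹ C)(9.48×10⁻⁹ C)(1/0.593 − 1/0.726) = 7.21×10⁻⁸ J.
v = √(2·7.21×10⁻⁸/0.0134) = 3.28×10⁻³ m/s.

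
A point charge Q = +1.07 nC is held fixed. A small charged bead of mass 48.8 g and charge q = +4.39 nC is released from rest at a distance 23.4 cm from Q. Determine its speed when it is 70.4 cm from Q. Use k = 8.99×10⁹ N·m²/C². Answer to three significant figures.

2.22×10⁻³ m/s

Only the electrostatic force acts, so mechanical energy is conserved: ½mv² = U₁ − U₂ = kQq(1/r₁ − 1/r₂).
U₁ − U₂ = (8.99×10⁹ N·m²/C²)(1.07×10⁻⁹ C)(4.39×10⁻⁹ C)(1/0.234 − 1/0.704) = 1.20×10⁻⁷ J.
v = √(2·1.20×10⁻⁷/0.0488) = 2.22×10⁻³ m/s.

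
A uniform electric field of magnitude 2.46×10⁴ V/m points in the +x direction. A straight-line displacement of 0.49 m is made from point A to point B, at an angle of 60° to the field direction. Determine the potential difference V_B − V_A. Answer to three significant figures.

-6030 V

Only the component of displacement along E changes the potential: ΔV = −E·d·cosθ.
ΔV = −(2.46×10⁴ V/m)(0.490 m)cos60° = -6030 V.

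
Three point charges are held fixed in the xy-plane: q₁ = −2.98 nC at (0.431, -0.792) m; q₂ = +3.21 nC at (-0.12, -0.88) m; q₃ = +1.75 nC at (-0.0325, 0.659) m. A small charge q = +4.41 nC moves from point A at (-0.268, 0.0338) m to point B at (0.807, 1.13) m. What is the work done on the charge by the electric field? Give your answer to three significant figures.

The work done by the electric force is W_field = −ΔU = −q(V_B − V_A) = q(V_A − V_B).
At A: distances to the source charges are 1.08 m, 0.926 m, 0.668 m; V_A = Σ kqᵢ/rᵢ = 30.0 V.
At B: distances to the source charges are 1.96 m, 2.21 m, 0.963 m; V_B = Σ kqᵢ/rᵢ = 15.7 V.
ΔV = V_B − V_A = -14.3 V.
W_field = −qΔV = −(4.41×10⁻⁹ C)(-14.3 V) = 6.29×10⁻⁸ J.

6.29×10⁻⁸ J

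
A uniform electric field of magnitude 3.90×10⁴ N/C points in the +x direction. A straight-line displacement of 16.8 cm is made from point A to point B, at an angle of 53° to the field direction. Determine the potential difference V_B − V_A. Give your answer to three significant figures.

Only the component of displacement along E changes the potential: ΔV = −E·d·cosθ.
ΔV = −(3.90×10⁴ V/m)(0.168 m)cos53° = -3940 V.

-3940 V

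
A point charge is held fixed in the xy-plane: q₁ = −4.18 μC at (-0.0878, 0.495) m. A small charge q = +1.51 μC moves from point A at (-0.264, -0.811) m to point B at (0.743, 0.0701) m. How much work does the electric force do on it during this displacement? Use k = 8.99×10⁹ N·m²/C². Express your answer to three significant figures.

The work done by the electric force is W_field = −ΔU = −q(V_B − V_A) = q(V_A − V_B).
At A: distance to the source charge is 1.32 m; V_A = kq₁/r = -2.85×10⁴ V.
At B: distance to the source charge is 0.933 m; V_B = kq₁/r = -4.03×10⁴ V.
ΔV = V_B − V_A = -1.18×10⁴ V.
W_field = −qΔV = −(1.51×10⁻⁶ C)(-1.18×10⁴ V) = 0.0178 J.

0.0178 J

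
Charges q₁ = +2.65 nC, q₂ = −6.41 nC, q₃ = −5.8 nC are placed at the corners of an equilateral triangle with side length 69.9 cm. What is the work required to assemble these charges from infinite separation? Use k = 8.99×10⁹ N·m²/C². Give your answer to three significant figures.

The work to assemble the configuration equals its total potential energy, U = Σ kqᵢqⱼ/rᵢⱼ over all pairs.
All three pair separations equal the side length, 0.699 m.
U = (-2.18×10⁻⁷) + (-1.98×10⁻⁷) + (4.78×10⁻⁷) = 6.20×10⁻⁸ J.

6.20×10⁻⁸ J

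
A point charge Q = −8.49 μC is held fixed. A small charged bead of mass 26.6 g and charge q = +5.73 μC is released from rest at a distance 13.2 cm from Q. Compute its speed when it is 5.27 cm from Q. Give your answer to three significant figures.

19.4 m/s

Only the electrostatic force acts, so mechanical energy is conserved: ½mv² = U₁ − U₂ = kQq(1/r₁ − 1/r₂).
U₁ − U₂ = (8.99×10⁹ N·m²/C²)(-8.49×10⁻⁶ C)(5.73×10⁻⁶ C)(1/0.132 − 1/0.0527) = 4.99 J.
v = √(2·4.99/0.0266) = 19.4 m/s.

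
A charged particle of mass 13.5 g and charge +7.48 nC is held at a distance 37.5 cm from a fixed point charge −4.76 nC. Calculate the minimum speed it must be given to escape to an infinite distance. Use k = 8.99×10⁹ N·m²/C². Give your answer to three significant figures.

To just escape, total mechanical energy must reach zero at infinity: ½mv²_min + U = 0, so ½mv²_min = −U = |kQq|/r.
|U| = |kQq|/r = (8.99×10⁹ N·m²/C²)(4.76×10⁻⁹)(7.48×10⁻⁹)/(0.375) = 8.54×10⁻⁷ J.
v_min = √(2|U|/m) = √(2·8.54×10⁻⁷/0.0135) = 0.0112 m/s.

0.0112 m/s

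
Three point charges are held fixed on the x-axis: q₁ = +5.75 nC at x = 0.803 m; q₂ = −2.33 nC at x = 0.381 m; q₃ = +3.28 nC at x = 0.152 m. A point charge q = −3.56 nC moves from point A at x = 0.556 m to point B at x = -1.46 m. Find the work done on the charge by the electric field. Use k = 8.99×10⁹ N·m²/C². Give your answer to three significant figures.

The work done by the electric force is W_field = −ΔU = −q(V_B − V_A) = q(V_A − V_B).
At A: distances to the source charges are 0.247 m, 0.175 m, 0.404 m; V_A = Σ kqᵢ/rᵢ = 163 V.
At B: distances to the source charges are 2.26 m, 1.84 m, 1.61 m; V_B = Σ kqᵢ/rᵢ = 29.8 V.
ΔV = V_B − V_A = -133 V.
W_field = −qΔV = −(-3.56×10⁻⁹ C)(-133 V) = -4.73×10⁻⁷ J.

-4.73×10⁻⁷ J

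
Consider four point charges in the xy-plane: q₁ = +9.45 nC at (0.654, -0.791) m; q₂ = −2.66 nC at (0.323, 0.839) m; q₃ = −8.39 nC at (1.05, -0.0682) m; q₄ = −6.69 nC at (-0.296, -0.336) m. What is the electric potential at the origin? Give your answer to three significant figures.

The total potential is the scalar sum of each charge's contribution, V = Σ kqᵢ/rᵢ.
Distances from the field point to each charge: r₁ = 1.03 m, r₂ = 0.899 m, r₃ = 1.05 m, r₄ = 0.448 m.
V = k[(9.45×10⁻⁹)/(1.03) + (-2.66×10⁻⁹)/(0.899) + (-8.39×10⁻⁹)/(1.05) + (-6.69×10⁻⁹)/(0.448)] = -150 V.

-150 V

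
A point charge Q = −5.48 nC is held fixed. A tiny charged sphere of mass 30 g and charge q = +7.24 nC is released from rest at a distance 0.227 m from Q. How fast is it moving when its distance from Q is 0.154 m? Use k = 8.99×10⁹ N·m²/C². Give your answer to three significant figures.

7.05×10⁻³ m/s

Only the electrostatic force acts, so mechanical energy is conserved: ½mv² = U₁ − U₂ = kQq(1/r₁ − 1/r₂).
U₁ − U₂ = (8.99×10⁹ N·m²/C²)(-5.48×10⁻⁹ C)(7.24×10⁻⁹ C)(1/0.227 − 1/0.154) = 7.45×10⁻⁷ J.
v = √(2·7.45×10⁻⁷/0.0300) = 7.05×10⁻³ m/s.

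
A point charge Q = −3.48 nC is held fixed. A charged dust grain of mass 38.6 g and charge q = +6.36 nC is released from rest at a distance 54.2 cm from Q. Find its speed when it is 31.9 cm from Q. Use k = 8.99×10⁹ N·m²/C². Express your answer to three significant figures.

3.65×10⁻³ m/s

Only the electrostatic force acts, so mechanical energy is conserved: ½mv² = U₁ − U₂ = kQq(1/r₁ − 1/r₂).
U₁ − U₂ = (8.99×10⁹ N·m²/C²)(-3.48×10⁻⁹ C)(6.36×10⁻⁹ C)(1/0.542 − 1/0.319) = 2.57×10⁻⁷ J.
v = √(2·2.57×10⁻⁷/0.0386) = 3.65×10⁻³ m/s.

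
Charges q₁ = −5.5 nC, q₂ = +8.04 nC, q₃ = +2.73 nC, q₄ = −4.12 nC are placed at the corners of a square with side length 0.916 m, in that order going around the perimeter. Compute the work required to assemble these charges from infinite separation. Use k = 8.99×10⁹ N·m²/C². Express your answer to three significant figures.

The assembly work is the sum of pairwise potential energies, U = Σ_{i<j} kqᵢqⱼ/rᵢⱼ.
The four side pairs have separation 0.916 m and the two diagonal pairs 1.30 m.
Summing all 6 pair terms gives U = -4.41×10⁻⁷ J.

-4.41×10⁻⁷ J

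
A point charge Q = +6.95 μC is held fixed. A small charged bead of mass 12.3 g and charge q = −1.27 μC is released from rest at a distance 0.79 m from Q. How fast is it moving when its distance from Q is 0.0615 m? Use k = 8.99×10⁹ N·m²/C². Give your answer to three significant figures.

13.9 m/s

Only the electrostatic force acts, so mechanical energy is conserved: ½mv² = U₁ − U₂ = kQq(1/r₁ − 1/r₂).
U₁ − U₂ = (8.99×10⁹ N·m²/C²)(6.95×10⁻⁶ C)(-1.27×10⁻⁶ C)(1/0.790 − 1/0.0615) = 1.19 J.
v = √(2·1.19/0.0123) = 13.9 m/s.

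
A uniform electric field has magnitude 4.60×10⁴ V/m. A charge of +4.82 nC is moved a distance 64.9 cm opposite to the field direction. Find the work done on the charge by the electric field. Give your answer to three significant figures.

-1.44×10⁻⁴ J

The potential change for a displacement 64.9 cm opposite to the field direction is ΔV = +Ed = 2.99×10⁴ V.
W_field = −qΔV = -1.44×10⁻⁴ J.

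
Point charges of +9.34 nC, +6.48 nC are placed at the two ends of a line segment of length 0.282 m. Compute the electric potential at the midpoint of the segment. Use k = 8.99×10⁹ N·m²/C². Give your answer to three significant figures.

1010 V

The total potential is the scalar sum of each charge's contribution, V = Σ kqᵢ/rᵢ.
Each charge is 0.141 m from the midpoint.
V = k[(9.34×10⁻⁹)/(0.141) + (6.48×10⁻⁹)/(0.141)] = 1010 V.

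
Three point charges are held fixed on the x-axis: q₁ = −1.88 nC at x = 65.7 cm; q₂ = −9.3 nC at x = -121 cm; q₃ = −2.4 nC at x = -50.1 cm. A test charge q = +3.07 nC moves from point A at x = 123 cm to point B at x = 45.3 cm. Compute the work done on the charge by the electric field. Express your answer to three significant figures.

The work done by the electric force is W_field = −ΔU = −q(V_B − V_A) = q(V_A − V_B).
At A: distances to the source charges are 0.573 m, 2.44 m, 1.73 m; V_A = Σ kqᵢ/rᵢ = -76.2 V.
At B: distances to the source charges are 0.204 m, 1.66 m, 0.954 m; V_B = Σ kqᵢ/rᵢ = -156 V.
ΔV = V_B − V_A = -79.5 V.
W_field = −qΔV = −(3.07×10⁻⁹ C)(-79.5 V) = 2.44×10⁻⁷ J.

2.44×10⁻⁷ J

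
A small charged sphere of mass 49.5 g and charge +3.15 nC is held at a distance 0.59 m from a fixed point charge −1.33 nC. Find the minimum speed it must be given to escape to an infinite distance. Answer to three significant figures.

To just escape, total mechanical energy must reach zero at infinity: ½mv²_min + U = 0, so ½mv²_min = −U = |kQq|/r.
|U| = |kQq|/r = (8.99×10⁹ N·m²/C²)(1.33×10⁻⁹)(3.15×10⁻⁹)/(0.590) = 6.38×10⁻⁸ J.
v_min = √(2|U|/m) = √(2·6.38×10⁻⁸/0.0495) = 1.61×10⁻³ m/s.

1.61×10⁻³ m/s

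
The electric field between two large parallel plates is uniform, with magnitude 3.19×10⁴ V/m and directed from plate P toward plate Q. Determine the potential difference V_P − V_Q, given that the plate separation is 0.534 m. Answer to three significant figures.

1.70×10⁴ V

In a uniform field, potential decreases in the direction of E: ΔV = −E·d for a displacement d parallel to E.
Going from Q to P is a displacement of 0.534 m opposite to the field, so V_P − V_Q = +Ed = 1.70×10⁴ V.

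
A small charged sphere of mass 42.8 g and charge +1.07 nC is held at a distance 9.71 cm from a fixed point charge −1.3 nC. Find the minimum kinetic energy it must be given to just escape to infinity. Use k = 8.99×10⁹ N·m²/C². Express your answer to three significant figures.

1.29×10⁻⁷ J

To just escape, total mechanical energy must reach zero at infinity: ½mv²_min + U = 0, so ½mv²_min = −U = |kQq|/r.
|U| = |kQq|/r = (8.99×10⁹ N·m²/C²)(1.30×10⁻⁹)(1.07×10⁻⁹)/(0.0971) = 1.29×10⁻⁷ J.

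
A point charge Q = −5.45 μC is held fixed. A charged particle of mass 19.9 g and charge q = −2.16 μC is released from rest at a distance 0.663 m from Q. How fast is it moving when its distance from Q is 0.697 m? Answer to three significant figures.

0.885 m/s

Only the electrostatic force acts, so mechanical energy is conserved: ½mv² = U₁ − U₂ = kQq(1/r₁ − 1/r₂).
U₁ − U₂ = (8.99×10⁹ N·m²/C²)(-5.45×10⁻⁶ C)(-2.16×10⁻⁶ C)(1/0.663 − 1/0.697) = 7.79×10⁻³ J.
v = √(2·7.79×10⁻³/0.0199) = 0.885 m/s.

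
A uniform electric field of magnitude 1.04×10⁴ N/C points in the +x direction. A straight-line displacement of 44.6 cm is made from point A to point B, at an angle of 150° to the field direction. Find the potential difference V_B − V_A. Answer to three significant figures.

4020 V

Only the component of displacement along E changes the potential: ΔV = −E·d·cosθ.
ΔV = −(1.04×10⁴ V/m)(0.446 m)cos150° = 4020 V.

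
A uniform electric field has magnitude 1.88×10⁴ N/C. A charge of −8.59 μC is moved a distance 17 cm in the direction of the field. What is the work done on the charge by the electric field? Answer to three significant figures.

The potential change for a displacement 17 cm in the direction of the field is ΔV = −Ed = -3200 V.
W_field = −qΔV = -0.0275 J.

-0.0275 J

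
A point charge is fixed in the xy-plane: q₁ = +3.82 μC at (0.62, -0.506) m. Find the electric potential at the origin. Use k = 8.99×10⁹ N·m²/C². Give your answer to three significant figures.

4.29×10⁴ V

Electric potential is a scalar, so the contributions from each charge add algebraically: V = Σ kqᵢ/rᵢ.
Distances from the field point to each charge: r₁ = 0.800 m.
V = k[(3.82×10⁻⁶)/(0.800)] = 4.29×10⁴ V.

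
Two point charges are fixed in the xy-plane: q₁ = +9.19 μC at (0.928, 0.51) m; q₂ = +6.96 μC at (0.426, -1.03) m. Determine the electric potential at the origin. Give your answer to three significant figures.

The total potential is the scalar sum of each charge's contribution, V = Σ kqᵢ/rᵢ.
Distances from the field point to each charge: r₁ = 1.06 m, r₂ = 1.11 m.
V = k[(9.19×10⁻⁶)/(1.06) + (6.96×10⁻⁶)/(1.11)] = 1.34×10⁵ V.

1.34×10⁵ V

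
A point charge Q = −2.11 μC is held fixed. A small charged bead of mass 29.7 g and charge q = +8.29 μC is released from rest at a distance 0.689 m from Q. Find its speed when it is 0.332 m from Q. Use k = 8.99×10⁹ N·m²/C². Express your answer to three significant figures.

4.07 m/s

Only the electrostatic force acts, so mechanical energy is conserved: ½mv² = U₁ − U₂ = kQq(1/r₁ − 1/r₂).
U₁ − U₂ = (8.99×10⁹ N·m²/C²)(-2.11×10⁻⁶ C)(8.29×10⁻⁶ C)(1/0.689 − 1/0.332) = 0.245 J.
v = √(2·0.245/0.0297) = 4.07 m/s.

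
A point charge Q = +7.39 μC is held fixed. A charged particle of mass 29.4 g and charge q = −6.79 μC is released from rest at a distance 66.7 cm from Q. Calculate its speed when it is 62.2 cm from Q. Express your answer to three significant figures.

Only the electrostatic force acts, so mechanical energy is conserved: ½mv² = U₁ − U₂ = kQq(1/r₁ − 1/r₂).
U₁ − U₂ = (8.99×10⁹ N·m²/C²)(7.39×10⁻⁶ C)(-6.79×10⁻⁶ C)(1/0.667 − 1/0.622) = 0.0489 J.
v = √(2·0.0489/0.0294) = 1.82 m/s.

1.82 m/s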